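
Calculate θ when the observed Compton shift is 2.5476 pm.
92.87°

From the Compton formula Δλ = λ_C(1 - cos θ), we can solve for θ:

cos θ = 1 - Δλ/λ_C

Given:
- Δλ = 2.5476 pm
- λ_C = h/(m_e·c) ≈ 2.42631024 pm

cos θ = 1 - 2.5476/2.42631024
cos θ = 1 - 1.049989
cos θ = -0.049989

θ = arccos(-0.049989)
θ = 92.87°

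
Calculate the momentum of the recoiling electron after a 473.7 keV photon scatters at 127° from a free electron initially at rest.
3.2483e-22 kg·m/s

The electron is initially at rest, so by conservation of momentum:
p⃗_e = p⃗₀ − p⃗'  (incident photon momentum minus scattered photon momentum)

Photon momentum magnitudes (p = h/λ = E/c):
λ₀ = hc/E₀ = 2.6174 pm → p₀ = h/λ₀ = 2.5316e-22 kg·m/s
Δλ = λ_C(1 − cos 127°) = 3.8865 pm
λ' = 6.5039 pm → p' = h/λ' = 1.0188e-22 kg·m/s

The scattered photon makes angle θ = 127° with the incident direction, so by the law of cosines:
|p⃗_e|² = p₀² + p'² − 2p₀p'cos θ
|p⃗_e|² = (2.5316e-22)² + (1.0188e-22)² − 2·2.5316e-22·1.0188e-22·cos(127°)
|p⃗_e| = 3.2483e-22 kg·m/s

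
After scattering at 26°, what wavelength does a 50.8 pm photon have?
51.0456 pm

Using the Compton scattering formula:
λ' = λ + Δλ = λ + λ_C(1 - cos θ)

Given:
- Initial wavelength λ = 50.8 pm
- Scattering angle θ = 26°
- Compton wavelength λ_C ≈ 2.4263 pm

Calculate the shift:
Δλ = 2.4263 × (1 - cos(26°))
Δλ = 2.4263 × 0.1012
Δλ = 0.2456 pm

Final wavelength:
λ' = 50.8 + 0.2456 = 51.0456 pm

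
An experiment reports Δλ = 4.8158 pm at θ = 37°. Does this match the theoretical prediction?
No, inconsistent

Calculate the expected shift for θ = 37°:

Δλ_expected = λ_C(1 - cos(37°))
Δλ_expected = 2.4263 × (1 - cos(37°))
Δλ_expected = 2.4263 × 0.2014
Δλ_expected = 0.4886 pm

Given shift: 4.8158 pm
Expected shift: 0.4886 pm
Difference: 4.3272 pm

The values do not match. The given shift corresponds to θ ≈ 170.0°, not 37°.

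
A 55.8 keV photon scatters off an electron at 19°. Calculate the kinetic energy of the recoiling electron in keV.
0.3300 keV

By energy conservation: K_e = E_initial - E_final

First find the scattered photon energy:
Initial wavelength: λ = hc/E = 22.2194 pm
Compton shift: Δλ = λ_C(1 - cos(19°)) = 0.1322 pm
Final wavelength: λ' = 22.2194 + 0.1322 = 22.3516 pm
Final photon energy: E' = hc/λ' = 55.4700 keV

Electron kinetic energy:
K_e = E - E' = 55.8000 - 55.4700 = 0.3300 keV

(Intermediate values are shown rounded; full precision is carried through to the final answer.)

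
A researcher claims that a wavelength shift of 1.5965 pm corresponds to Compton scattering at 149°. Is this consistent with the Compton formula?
No, inconsistent

Calculate the expected shift for θ = 149°:

Δλ_expected = λ_C(1 - cos(149°))
Δλ_expected = 2.4263 × (1 - cos(149°))
Δλ_expected = 2.4263 × 1.8572
Δλ_expected = 4.5061 pm

Given shift: 1.5965 pm
Expected shift: 4.5061 pm
Difference: 2.9096 pm

The values do not match. The given shift corresponds to θ ≈ 70.0°, not 149°.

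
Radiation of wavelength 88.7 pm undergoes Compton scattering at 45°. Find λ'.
89.4106 pm

Using the Compton formula: λ' = λ + λ_C(1 − cos θ)

For θ = 45°, cos θ = √2/2 (exact) ≈ 0.7071, so:
1 − cos 45° = 1 − (√2/2) ≈ 0.2929

Δλ = λ_C × 0.2929 = 2.4263 × 0.2929 = 0.7106 pm

λ' = 88.7 + 0.7106 = 89.4106 pm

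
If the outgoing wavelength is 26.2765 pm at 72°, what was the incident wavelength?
24.6000 pm

From λ' = λ + Δλ, we have λ = λ' - Δλ

First calculate the Compton shift:
Δλ = λ_C(1 - cos θ)
Δλ = 2.4263 × (1 - cos(72°))
Δλ = 2.4263 × 0.6910
Δλ = 1.6765 pm

Initial wavelength:
λ = λ' - Δλ
λ = 26.2765 - 1.6765
λ = 24.6000 pm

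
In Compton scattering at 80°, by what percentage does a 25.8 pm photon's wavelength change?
7.7713%

Calculate the Compton shift:
Δλ = λ_C(1 - cos(80°))
Δλ = 2.4263 × (1 - cos(80°))
Δλ = 2.4263 × 0.8264
Δλ = 2.0050 pm

Percentage change:
(Δλ/λ₀) × 100 = (2.0050/25.8) × 100
= 7.7713%

(Intermediate values are shown rounded; full precision is carried through to the final answer.)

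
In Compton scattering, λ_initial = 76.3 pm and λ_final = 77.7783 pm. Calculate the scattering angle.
67.00°

First find the wavelength shift:
Δλ = λ' - λ = 77.7783 - 76.3 = 1.4783 pm

Using Δλ = λ_C(1 - cos θ), with λ_C = h/(m_e·c) ≈ 2.42631024 pm:
cos θ = 1 - Δλ/λ_C
cos θ = 1 - 1.4783/2.42631024
cos θ = 0.390721

θ = arccos(0.390721)
θ = 67.00°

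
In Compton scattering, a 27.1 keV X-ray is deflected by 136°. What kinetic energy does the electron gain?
2.2646 keV

By energy conservation: K_e = E_initial - E_final

First find the scattered photon energy:
Initial wavelength: λ = hc/E = 45.7506 pm
Compton shift: Δλ = λ_C(1 - cos(136°)) = 4.1717 pm
Final wavelength: λ' = 45.7506 + 4.1717 = 49.9223 pm
Final photon energy: E' = hc/λ' = 24.8354 keV

Electron kinetic energy:
K_e = E - E' = 27.1000 - 24.8354 = 2.2646 keV

(Intermediate values are shown rounded; full precision is carried through to the final answer.)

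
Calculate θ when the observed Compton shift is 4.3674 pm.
143.13°

From the Compton formula Δλ = λ_C(1 - cos θ), we can solve for θ:

cos θ = 1 - Δλ/λ_C

Given:
- Δλ = 4.3674 pm
- λ_C = h/(m_e·c) ≈ 2.42631024 pm

cos θ = 1 - 4.3674/2.42631024
cos θ = 1 - 1.800017
cos θ = -0.800017

θ = arccos(-0.800017)
θ = 143.13°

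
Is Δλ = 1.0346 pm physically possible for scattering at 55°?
Yes, consistent

Calculate the expected shift for θ = 55°:

Δλ_expected = λ_C(1 - cos(55°))
Δλ_expected = 2.4263 × (1 - cos(55°))
Δλ_expected = 2.4263 × 0.4264
Δλ_expected = 1.0346 pm

Given shift: 1.0346 pm
Expected shift: 1.0346 pm
Difference: 0.0000 pm

The values match. This is consistent with Compton scattering at the stated angle.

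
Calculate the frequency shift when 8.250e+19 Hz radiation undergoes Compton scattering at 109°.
3.874e+19 Hz (decrease)

Convert frequency to wavelength (c = 299792458 m/s):
λ₀ = c/f₀ = 299792458/8.250e+19 = 3.6338480e-12 m = 3.6338 pm

Calculate Compton shift:
Δλ = λ_C(1 - cos(109°)) = 3.2162 pm

Final wavelength:
λ' = λ₀ + Δλ = 3.6338 + 3.2162 = 6.8501 pm

Final frequency:
f' = c/λ' = 299792458/6.8500876e-12 = 4.3764763e+19 Hz

Frequency shift (decrease):
Δf = f₀ - f' = 8.250e+19 - 4.3764763e+19 = 3.874e+19 Hz

(Intermediate values are shown rounded; full precision is carried through to the final answer.)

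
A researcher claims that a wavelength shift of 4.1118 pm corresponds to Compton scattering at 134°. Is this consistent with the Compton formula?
Yes, consistent

Calculate the expected shift for θ = 134°:

Δλ_expected = λ_C(1 - cos(134°))
Δλ_expected = 2.4263 × (1 - cos(134°))
Δλ_expected = 2.4263 × 1.6947
Δλ_expected = 4.1118 pm

Given shift: 4.1118 pm
Expected shift: 4.1118 pm
Difference: 0.0000 pm

The values match. This is consistent with Compton scattering at the stated angle.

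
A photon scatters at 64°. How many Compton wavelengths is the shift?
0.5616 λ_C

The Compton shift formula is:
Δλ = λ_C(1 - cos θ)

Dividing both sides by λ_C:
Δλ/λ_C = 1 - cos θ

For θ = 64°:
Δλ/λ_C = 1 - cos(64°)
Δλ/λ_C = 1 - 0.4384
Δλ/λ_C = 0.5616

This means the shift is 0.5616 × λ_C = 1.3627 pm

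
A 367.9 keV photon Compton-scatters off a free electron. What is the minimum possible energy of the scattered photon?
150.7833 keV (at θ = 180°)

The scattered photon has minimum energy when its wavelength is maximum, i.e., when the Compton shift Δλ = λ_C(1 − cos θ) is maximum. This occurs at θ = 180° (backscattering), giving Δλ_max = 2λ_C = 4.8526 pm.

Initial wavelength: λ₀ = hc/E₀ = 3.3701 pm
Maximum final wavelength: λ'_max = λ₀ + 2λ_C = 3.3701 + 4.8526 = 8.2227 pm
Minimum final energy: E'_min = hc/λ'_max = 150.7833 keV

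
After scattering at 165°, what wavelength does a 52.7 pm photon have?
57.4699 pm

Using the Compton scattering formula:
λ' = λ + Δλ = λ + λ_C(1 - cos θ)

Given:
- Initial wavelength λ = 52.7 pm
- Scattering angle θ = 165°
- Compton wavelength λ_C ≈ 2.4263 pm

Calculate the shift:
Δλ = 2.4263 × (1 - cos(165°))
Δλ = 2.4263 × 1.9659
Δλ = 4.7699 pm

Final wavelength:
λ' = 52.7 + 4.7699 = 57.4699 pm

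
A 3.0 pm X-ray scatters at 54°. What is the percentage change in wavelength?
33.3387%

Calculate the Compton shift:
Δλ = λ_C(1 - cos(54°))
Δλ = 2.4263 × (1 - cos(54°))
Δλ = 2.4263 × 0.4122
Δλ = 1.0002 pm

Percentage change:
(Δλ/λ₀) × 100 = (1.0002/3.0) × 100
= 33.3387%

(Intermediate values are shown rounded; full precision is carried through to the final answer.)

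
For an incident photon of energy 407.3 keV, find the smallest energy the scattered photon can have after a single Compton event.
157.0082 keV (at θ = 180°)

The scattered photon has minimum energy when its wavelength is maximum, i.e., when the Compton shift Δλ = λ_C(1 − cos θ) is maximum. This occurs at θ = 180° (backscattering), giving Δλ_max = 2λ_C = 4.8526 pm.

Initial wavelength: λ₀ = hc/E₀ = 3.0441 pm
Maximum final wavelength: λ'_max = λ₀ + 2λ_C = 3.0441 + 4.8526 = 7.8967 pm
Minimum final energy: E'_min = hc/λ'_max = 157.0082 keV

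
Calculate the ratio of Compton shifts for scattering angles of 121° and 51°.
121° produces the larger shift by a factor of 4.087

Calculate both shifts using Δλ = λ_C(1 - cos θ):

For θ₁ = 51°:
Δλ₁ = 2.4263 × (1 - cos(51°))
Δλ₁ = 2.4263 × 0.3707
Δλ₁ = 0.8994 pm

For θ₂ = 121°:
Δλ₂ = 2.4263 × (1 - cos(121°))
Δλ₂ = 2.4263 × 1.5150
Δλ₂ = 3.6760 pm

The 121° angle produces the larger shift.
Ratio: 3.6760/0.8994 = 4.087

(Intermediate values are shown rounded; full precision is carried through to the final answer.)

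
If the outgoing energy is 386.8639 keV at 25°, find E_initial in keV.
416.3999 keV

Convert final energy to wavelength (hc ≈ 1239.842 keV·pm):
λ' = hc/E' = 1239.842 / 386.8639 = 3.2049 pm

Calculate the Compton shift:
Δλ = λ_C(1 - cos(25°))
Δλ = 2.4263 × (1 - cos(25°))
Δλ = 0.2273 pm

Initial wavelength:
λ = λ' - Δλ = 3.2049 - 0.2273 = 2.9775 pm

Initial energy:
E = hc/λ = 1239.842 / 2.9775 = 416.3999 keV

(Intermediate values are shown rounded; full precision is carried through to the final answer.)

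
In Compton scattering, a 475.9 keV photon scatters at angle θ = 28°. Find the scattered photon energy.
429.1205 keV

First convert energy to wavelength:
λ = hc/E, with hc ≈ 1239.842 keV·pm (i.e. 1239.842 eV·nm)

For E = 475.9 keV = 475900 eV:
λ = 1239.842 keV·pm / 475.9 keV
λ = 2.6053 pm

Calculate the Compton shift:
Δλ = λ_C(1 - cos(28°)) = 2.4263 × 0.1171
Δλ = 0.2840 pm

Final wavelength:
λ' = 2.6053 + 0.2840 = 2.8893 pm

Final energy:
E' = hc/λ' = 1239.842 / 2.8893 = 429.1205 keV

(Intermediate values are shown rounded; full precision is carried through to the final answer.)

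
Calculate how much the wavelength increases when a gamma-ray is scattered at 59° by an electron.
1.1767 pm

Using the Compton scattering formula:
Δλ = λ_C(1 - cos θ)

where λ_C = h/(m_e·c) ≈ 2.4263 pm is the Compton wavelength of an electron.

For θ = 59°:
cos(59°) = 0.5150
1 - cos(59°) = 0.4850

Δλ = 2.4263 × 0.4850
Δλ = 1.1767 pm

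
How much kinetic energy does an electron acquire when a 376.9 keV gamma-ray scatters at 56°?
92.4747 keV

By energy conservation: K_e = E_initial - E_final

First find the scattered photon energy:
Initial wavelength: λ = hc/E = 3.2896 pm
Compton shift: Δλ = λ_C(1 - cos(56°)) = 1.0695 pm
Final wavelength: λ' = 3.2896 + 1.0695 = 4.3591 pm
Final photon energy: E' = hc/λ' = 284.4253 keV

Electron kinetic energy:
K_e = E - E' = 376.9000 - 284.4253 = 92.4747 keV

(Intermediate values are shown rounded; full precision is carried through to the final answer.)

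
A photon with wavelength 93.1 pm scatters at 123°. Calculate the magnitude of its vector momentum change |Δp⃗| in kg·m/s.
1.2268e-23 kg·m/s

Photon momentum magnitude is p = h/λ.

Initial momentum:
p₀ = h/λ = 6.6261e-34/9.3100e-11 = 7.1172e-24 kg·m/s

After scattering:
λ' = λ + Δλ = 93.1 + 3.7478 = 96.8478 pm
p' = h/λ' = 6.6261e-34/9.6848e-11 = 6.8417e-24 kg·m/s

Momentum is a vector; the scattered photon's direction makes angle θ = 123° with the incident direction. The magnitude of the vector change Δp⃗ = p⃗₀ − p⃗' is found from the law of cosines:
|Δp⃗|² = p₀² + p'² − 2p₀p'cos θ
|Δp⃗|² = (7.1172e-24)² + (6.8417e-24)² − 2·7.1172e-24·6.8417e-24·cos(123°)
|Δp⃗| = 1.2268e-23 kg·m/s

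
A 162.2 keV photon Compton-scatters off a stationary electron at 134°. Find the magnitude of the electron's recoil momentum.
1.3221e-22 kg·m/s

The electron is initially at rest, so by conservation of momentum:
p⃗_e = p⃗₀ − p⃗'  (incident photon momentum minus scattered photon momentum)

Photon momentum magnitudes (p = h/λ = E/c):
λ₀ = hc/E₀ = 7.6439 pm → p₀ = h/λ₀ = 8.6684e-23 kg·m/s
Δλ = λ_C(1 − cos 134°) = 4.1118 pm
λ' = 11.7557 pm → p' = h/λ' = 5.6365e-23 kg·m/s

The scattered photon makes angle θ = 134° with the incident direction, so by the law of cosines:
|p⃗_e|² = p₀² + p'² − 2p₀p'cos θ
|p⃗_e|² = (8.6684e-23)² + (5.6365e-23)² − 2·8.6684e-23·5.6365e-23·cos(134°)
|p⃗_e| = 1.3221e-22 kg·m/s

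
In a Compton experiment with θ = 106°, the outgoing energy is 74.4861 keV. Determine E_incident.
91.5000 keV

Convert final energy to wavelength (hc ≈ 1239.842 keV·pm):
λ' = hc/E' = 1239.842 / 74.4861 = 16.6453 pm

Calculate the Compton shift:
Δλ = λ_C(1 - cos(106°))
Δλ = 2.4263 × (1 - cos(106°))
Δλ = 3.0951 pm

Initial wavelength:
λ = λ' - Δλ = 16.6453 - 3.0951 = 13.5502 pm

Initial energy:
E = hc/λ = 1239.842 / 13.5502 = 91.5000 keV

(Intermediate values are shown rounded; full precision is carried through to the final answer.)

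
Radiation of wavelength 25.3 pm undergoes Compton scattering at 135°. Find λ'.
29.4420 pm

Using the Compton formula: λ' = λ + λ_C(1 − cos θ)

For θ = 135°, cos θ = -√2/2 (exact) ≈ -0.7071, so:
1 − cos 135° = 1 − (-√2/2) ≈ 1.7071

Δλ = λ_C × 1.7071 = 2.4263 × 1.7071 = 4.1420 pm

λ' = 25.3 + 4.1420 = 29.4420 pm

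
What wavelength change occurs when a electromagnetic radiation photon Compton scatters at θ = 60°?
1.2132 pm

Using the Compton scattering formula:
Δλ = λ_C(1 - cos θ)

where λ_C = h/(m_e·c) ≈ 2.4263 pm is the Compton wavelength of an electron.

For θ = 60°:
cos(60°) = 0.5000
1 - cos(60°) = 0.5000

Δλ = 2.4263 × 0.5000
Δλ = 1.2132 pm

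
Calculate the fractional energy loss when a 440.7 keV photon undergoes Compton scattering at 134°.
0.5937 (or 59.37%)

Calculate initial and final photon energies:

Initial: E₀ = 440.7 keV → λ₀ = 2.8133 pm
Compton shift: Δλ = 4.1118 pm
Final wavelength: λ' = 6.9251 pm
Final energy: E' = 179.0356 keV

Fractional energy loss:
(E₀ - E')/E₀ = (440.7000 - 179.0356)/440.7000
= 261.6644/440.7000
= 0.5937
= 59.37%

(Intermediate values are shown rounded; full precision is carried through to the final answer.)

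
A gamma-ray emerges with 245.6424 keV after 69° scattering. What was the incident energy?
355.1999 keV

Convert final energy to wavelength (hc ≈ 1239.842 keV·pm):
λ' = hc/E' = 1239.842 / 245.6424 = 5.0473 pm

Calculate the Compton shift:
Δλ = λ_C(1 - cos(69°))
Δλ = 2.4263 × (1 - cos(69°))
Δλ = 1.5568 pm

Initial wavelength:
λ = λ' - Δλ = 5.0473 - 1.5568 = 3.4905 pm

Initial energy:
E = hc/λ = 1239.842 / 3.4905 = 355.1999 keV

(Intermediate values are shown rounded; full precision is carried through to the final answer.)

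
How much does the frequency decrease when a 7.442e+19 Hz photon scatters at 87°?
2.704e+19 Hz (decrease)

Convert frequency to wavelength (c = 299792458 m/s):
λ₀ = c/f₀ = 299792458/7.442e+19 = 4.0283856e-12 m = 4.0284 pm

Calculate Compton shift:
Δλ = λ_C(1 - cos(87°)) = 2.2993 pm

Final wavelength:
λ' = λ₀ + Δλ = 4.0284 + 2.2993 = 6.3277 pm

Final frequency:
f' = c/λ' = 299792458/6.3277126e-12 = 4.7377698e+19 Hz

Frequency shift (decrease):
Δf = f₀ - f' = 7.442e+19 - 4.7377698e+19 = 2.704e+19 Hz

(Intermediate values are shown rounded; full precision is carried through to the final answer.)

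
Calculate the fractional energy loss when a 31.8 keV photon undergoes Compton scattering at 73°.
0.0422 (or 4.22%)

Calculate initial and final photon energies:

Initial: E₀ = 31.8 keV → λ₀ = 38.9887 pm
Compton shift: Δλ = 1.7169 pm
Final wavelength: λ' = 40.7057 pm
Final energy: E' = 30.4587 keV

Fractional energy loss:
(E₀ - E')/E₀ = (31.8000 - 30.4587)/31.8000
= 1.3413/31.8000
= 0.0422
= 4.22%

(Intermediate values are shown rounded; full precision is carried through to the final answer.)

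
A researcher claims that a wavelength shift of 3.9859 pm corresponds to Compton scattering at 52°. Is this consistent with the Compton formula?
No, inconsistent

Calculate the expected shift for θ = 52°:

Δλ_expected = λ_C(1 - cos(52°))
Δλ_expected = 2.4263 × (1 - cos(52°))
Δλ_expected = 2.4263 × 0.3843
Δλ_expected = 0.9325 pm

Given shift: 3.9859 pm
Expected shift: 0.9325 pm
Difference: 3.0534 pm

The values do not match. The given shift corresponds to θ ≈ 130.0°, not 52°.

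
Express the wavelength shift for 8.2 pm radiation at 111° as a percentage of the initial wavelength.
40.1930%

Calculate the Compton shift:
Δλ = λ_C(1 - cos(111°))
Δλ = 2.4263 × (1 - cos(111°))
Δλ = 2.4263 × 1.3584
Δλ = 3.2958 pm

Percentage change:
(Δλ/λ₀) × 100 = (3.2958/8.2) × 100
= 40.1930%

(Intermediate values are shown rounded; full precision is carried through to the final answer.)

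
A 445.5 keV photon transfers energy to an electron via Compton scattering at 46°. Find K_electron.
93.6608 keV

By energy conservation: K_e = E_initial - E_final

First find the scattered photon energy:
Initial wavelength: λ = hc/E = 2.7830 pm
Compton shift: Δλ = λ_C(1 - cos(46°)) = 0.7409 pm
Final wavelength: λ' = 2.7830 + 0.7409 = 3.5239 pm
Final photon energy: E' = hc/λ' = 351.8392 keV

Electron kinetic energy:
K_e = E - E' = 445.5000 - 351.8392 = 93.6608 keV

(Intermediate values are shown rounded; full precision is carried through to the final answer.)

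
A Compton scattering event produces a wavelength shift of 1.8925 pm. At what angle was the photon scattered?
77.29°

From the Compton formula Δλ = λ_C(1 - cos θ), we can solve for θ:

cos θ = 1 - Δλ/λ_C

Given:
- Δλ = 1.8925 pm
- λ_C = h/(m_e·c) ≈ 2.42631024 pm

cos θ = 1 - 1.8925/2.42631024
cos θ = 1 - 0.779991
cos θ = 0.220009

θ = arccos(0.220009)
θ = 77.29°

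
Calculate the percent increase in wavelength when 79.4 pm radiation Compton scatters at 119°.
4.5373%

Calculate the Compton shift:
Δλ = λ_C(1 - cos(119°))
Δλ = 2.4263 × (1 - cos(119°))
Δλ = 2.4263 × 1.4848
Δλ = 3.6026 pm

Percentage change:
(Δλ/λ₀) × 100 = (3.6026/79.4) × 100
= 4.5373%

(Intermediate values are shown rounded; full precision is carried through to the final answer.)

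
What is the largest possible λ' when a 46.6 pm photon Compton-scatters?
51.4526 pm (at θ = 180°)

The Compton shift is Δλ = λ_C(1 − cos θ).

Since cos θ ranges from −1 to 1, the factor (1 − cos θ) ranges from 0 to 2; the maximum shift occurs at θ = 180° (backscattering):
Δλ_max = 2λ_C = 2 × 2.4263 pm = 4.8526 pm

Maximum scattered wavelength:
λ'_max = λ₀ + Δλ_max = 46.6 + 4.8526 = 51.4526 pm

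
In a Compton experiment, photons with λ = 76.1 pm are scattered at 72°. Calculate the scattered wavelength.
77.7765 pm

Using the Compton scattering formula:
λ' = λ + Δλ = λ + λ_C(1 - cos θ)

Given:
- Initial wavelength λ = 76.1 pm
- Scattering angle θ = 72°
- Compton wavelength λ_C ≈ 2.4263 pm

Calculate the shift:
Δλ = 2.4263 × (1 - cos(72°))
Δλ = 2.4263 × 0.6910
Δλ = 1.6765 pm

Final wavelength:
λ' = 76.1 + 1.6765 = 77.7765 pm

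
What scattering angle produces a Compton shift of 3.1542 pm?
107.46°

From the Compton formula Δλ = λ_C(1 - cos θ), we can solve for θ:

cos θ = 1 - Δλ/λ_C

Given:
- Δλ = 3.1542 pm
- λ_C = h/(m_e·c) ≈ 2.42631024 pm

cos θ = 1 - 3.1542/2.42631024
cos θ = 1 - 1.299999
cos θ = -0.299999

θ = arccos(-0.299999)
θ = 107.46°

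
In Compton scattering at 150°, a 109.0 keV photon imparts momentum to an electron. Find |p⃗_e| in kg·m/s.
9.6611e-23 kg·m/s

The electron is initially at rest, so by conservation of momentum:
p⃗_e = p⃗₀ − p⃗'  (incident photon momentum minus scattered photon momentum)

Photon momentum magnitudes (p = h/λ = E/c):
λ₀ = hc/E₀ = 11.3747 pm → p₀ = h/λ₀ = 5.8253e-23 kg·m/s
Δλ = λ_C(1 − cos 150°) = 4.5276 pm
λ' = 15.9023 pm → p' = h/λ' = 4.1667e-23 kg·m/s

The scattered photon makes angle θ = 150° with the incident direction, so by the law of cosines:
|p⃗_e|² = p₀² + p'² − 2p₀p'cos θ
|p⃗_e|² = (5.8253e-23)² + (4.1667e-23)² − 2·5.8253e-23·4.1667e-23·cos(150°)
|p⃗_e| = 9.6611e-23 kg·m/s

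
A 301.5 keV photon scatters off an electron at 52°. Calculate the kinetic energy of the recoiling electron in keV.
55.7322 keV

By energy conservation: K_e = E_initial - E_final

First find the scattered photon energy:
Initial wavelength: λ = hc/E = 4.1122 pm
Compton shift: Δλ = λ_C(1 - cos(52°)) = 0.9325 pm
Final wavelength: λ' = 4.1122 + 0.9325 = 5.0448 pm
Final photon energy: E' = hc/λ' = 245.7678 keV

Electron kinetic energy:
K_e = E - E' = 301.5000 - 245.7678 = 55.7322 keV

(Intermediate values are shown rounded; full precision is carried through to the final answer.)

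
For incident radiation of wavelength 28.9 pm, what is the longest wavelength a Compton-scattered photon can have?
33.7526 pm (at θ = 180°)

The Compton shift is Δλ = λ_C(1 − cos θ).

Since cos θ ranges from −1 to 1, the factor (1 − cos θ) ranges from 0 to 2; the maximum shift occurs at θ = 180° (backscattering):
Δλ_max = 2λ_C = 2 × 2.4263 pm = 4.8526 pm

Maximum scattered wavelength:
λ'_max = λ₀ + Δλ_max = 28.9 + 4.8526 = 33.7526 pm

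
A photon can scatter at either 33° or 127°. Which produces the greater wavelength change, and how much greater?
127° produces the larger shift by a factor of 9.929

Calculate both shifts using Δλ = λ_C(1 - cos θ):

For θ₁ = 33°:
Δλ₁ = 2.4263 × (1 - cos(33°))
Δλ₁ = 2.4263 × 0.1613
Δλ₁ = 0.3914 pm

For θ₂ = 127°:
Δλ₂ = 2.4263 × (1 - cos(127°))
Δλ₂ = 2.4263 × 1.6018
Δλ₂ = 3.8865 pm

The 127° angle produces the larger shift.
Ratio: 3.8865/0.3914 = 9.929

(Intermediate values are shown rounded; full precision is carried through to the final answer.)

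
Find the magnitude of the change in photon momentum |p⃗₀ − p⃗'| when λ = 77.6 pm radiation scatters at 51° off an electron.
7.3105e-24 kg·m/s

Photon momentum magnitude is p = h/λ.

Initial momentum:
p₀ = h/λ = 6.6261e-34/7.7600e-11 = 8.5388e-24 kg·m/s

After scattering:
λ' = λ + Δλ = 77.6 + 0.8994 = 78.4994 pm
p' = h/λ' = 6.6261e-34/7.8499e-11 = 8.4409e-24 kg·m/s

Momentum is a vector; the scattered photon's direction makes angle θ = 51° with the incident direction. The magnitude of the vector change Δp⃗ = p⃗₀ − p⃗' is found from the law of cosines:
|Δp⃗|² = p₀² + p'² − 2p₀p'cos θ
|Δp⃗|² = (8.5388e-24)² + (8.4409e-24)² − 2·8.5388e-24·8.4409e-24·cos(51°)
|Δp⃗| = 7.3105e-24 kg·m/s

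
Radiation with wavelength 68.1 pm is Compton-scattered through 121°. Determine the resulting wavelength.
71.7760 pm

Using the Compton scattering formula:
λ' = λ + Δλ = λ + λ_C(1 - cos θ)

Given:
- Initial wavelength λ = 68.1 pm
- Scattering angle θ = 121°
- Compton wavelength λ_C ≈ 2.4263 pm

Calculate the shift:
Δλ = 2.4263 × (1 - cos(121°))
Δλ = 2.4263 × 1.5150
Δλ = 3.6760 pm

Final wavelength:
λ' = 68.1 + 3.6760 = 71.7760 pm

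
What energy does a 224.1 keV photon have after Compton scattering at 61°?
182.7988 keV

First convert energy to wavelength:
λ = hc/E, with hc ≈ 1239.842 keV·pm (i.e. 1239.842 eV·nm)

For E = 224.1 keV = 224100 eV:
λ = 1239.842 keV·pm / 224.1 keV
λ = 5.5325 pm

Calculate the Compton shift:
Δλ = λ_C(1 - cos(61°)) = 2.4263 × 0.5152
Δλ = 1.2500 pm

Final wavelength:
λ' = 5.5325 + 1.2500 = 6.7826 pm

Final energy:
E' = hc/λ' = 1239.842 / 6.7826 = 182.7988 keV

(Intermediate values are shown rounded; full precision is carried through to the final answer.)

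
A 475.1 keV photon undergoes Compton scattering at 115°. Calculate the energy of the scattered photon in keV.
204.5486 keV

First convert energy to wavelength:
λ = hc/E, with hc ≈ 1239.842 keV·pm (i.e. 1239.842 eV·nm)

For E = 475.1 keV = 475100 eV:
λ = 1239.842 keV·pm / 475.1 keV
λ = 2.6096 pm

Calculate the Compton shift:
Δλ = λ_C(1 - cos(115°)) = 2.4263 × 1.4226
Δλ = 3.4517 pm

Final wavelength:
λ' = 2.6096 + 3.4517 = 6.0614 pm

Final energy:
E' = hc/λ' = 1239.842 / 6.0614 = 204.5486 keV

(Intermediate values are shown rounded; full precision is carried through to the final answer.)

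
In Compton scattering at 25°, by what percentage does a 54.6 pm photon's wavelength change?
0.4163%

Calculate the Compton shift:
Δλ = λ_C(1 - cos(25°))
Δλ = 2.4263 × (1 - cos(25°))
Δλ = 2.4263 × 0.0937
Δλ = 0.2273 pm

Percentage change:
(Δλ/λ₀) × 100 = (0.2273/54.6) × 100
= 0.4163%

(Intermediate values are shown rounded; full precision is carried through to the final answer.)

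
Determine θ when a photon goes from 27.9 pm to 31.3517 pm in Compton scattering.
115.00°

First find the wavelength shift:
Δλ = λ' - λ = 31.3517 - 27.9 = 3.4517 pm

Using Δλ = λ_C(1 - cos θ), with λ_C = h/(m_e·c) ≈ 2.42631024 pm:
cos θ = 1 - Δλ/λ_C
cos θ = 1 - 3.4517/2.42631024
cos θ = -0.422613

θ = arccos(-0.422613)
θ = 115.00°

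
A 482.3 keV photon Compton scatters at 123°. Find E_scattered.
196.2254 keV

First convert energy to wavelength:
λ = hc/E, with hc ≈ 1239.842 keV·pm (i.e. 1239.842 eV·nm)

For E = 482.3 keV = 482300 eV:
λ = 1239.842 keV·pm / 482.3 keV
λ = 2.5707 pm

Calculate the Compton shift:
Δλ = λ_C(1 - cos(123°)) = 2.4263 × 1.5446
Δλ = 3.7478 pm

Final wavelength:
λ' = 2.5707 + 3.7478 = 6.3185 pm

Final energy:
E' = hc/λ' = 1239.842 / 6.3185 = 196.2254 keV

(Intermediate values are shown rounded; full precision is carried through to the final answer.)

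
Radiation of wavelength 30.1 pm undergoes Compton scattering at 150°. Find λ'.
34.6276 pm

Using the Compton formula: λ' = λ + λ_C(1 − cos θ)

For θ = 150°, cos θ = -√3/2 (exact) ≈ -0.8660, so:
1 − cos 150° = 1 − (-√3/2) ≈ 1.8660

Δλ = λ_C × 1.8660 = 2.4263 × 1.8660 = 4.5276 pm

λ' = 30.1 + 4.5276 = 34.6276 pm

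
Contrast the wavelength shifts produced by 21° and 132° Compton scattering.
132° produces the larger shift by a factor of 25.130

Calculate both shifts using Δλ = λ_C(1 - cos θ):

For θ₁ = 21°:
Δλ₁ = 2.4263 × (1 - cos(21°))
Δλ₁ = 2.4263 × 0.0664
Δλ₁ = 0.1612 pm

For θ₂ = 132°:
Δλ₂ = 2.4263 × (1 - cos(132°))
Δλ₂ = 2.4263 × 1.6691
Δλ₂ = 4.0498 pm

The 132° angle produces the larger shift.
Ratio: 4.0498/0.1612 = 25.130

(Intermediate values are shown rounded; full precision is carried through to the final answer.)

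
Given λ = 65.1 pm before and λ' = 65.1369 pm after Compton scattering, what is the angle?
10.01°

First find the wavelength shift:
Δλ = λ' - λ = 65.1369 - 65.1 = 0.0369 pm

Using Δλ = λ_C(1 - cos θ), with λ_C = h/(m_e·c) ≈ 2.42631024 pm:
cos θ = 1 - Δλ/λ_C
cos θ = 1 - 0.0369/2.42631024
cos θ = 0.984792

θ = arccos(0.984792)
θ = 10.01°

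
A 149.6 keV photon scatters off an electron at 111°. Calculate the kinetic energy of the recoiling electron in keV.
42.5652 keV

By energy conservation: K_e = E_initial - E_final

First find the scattered photon energy:
Initial wavelength: λ = hc/E = 8.2877 pm
Compton shift: Δλ = λ_C(1 - cos(111°)) = 3.2958 pm
Final wavelength: λ' = 8.2877 + 3.2958 = 11.5835 pm
Final photon energy: E' = hc/λ' = 107.0348 keV

Electron kinetic energy:
K_e = E - E' = 149.6000 - 107.0348 = 42.5652 keV

(Intermediate values are shown rounded; full precision is carried through to the final answer.)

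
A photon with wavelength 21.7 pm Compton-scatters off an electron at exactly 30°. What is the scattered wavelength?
22.0251 pm

Using the Compton formula: λ' = λ + λ_C(1 − cos θ)

For θ = 30°, cos θ = √3/2 (exact) ≈ 0.8660, so:
1 − cos 30° = 1 − (√3/2) ≈ 0.1340

Δλ = λ_C × 0.1340 = 2.4263 × 0.1340 = 0.3251 pm

λ' = 21.7 + 0.3251 = 22.0251 pm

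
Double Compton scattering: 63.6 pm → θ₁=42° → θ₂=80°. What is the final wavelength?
66.2282 pm

Apply Compton shift twice:

First scattering at θ₁ = 42°:
Δλ₁ = λ_C(1 - cos(42°))
Δλ₁ = 2.4263 × 0.2569
Δλ₁ = 0.6232 pm

After first scattering:
λ₁ = 63.6 + 0.6232 = 64.2232 pm

Second scattering at θ₂ = 80°:
Δλ₂ = λ_C(1 - cos(80°))
Δλ₂ = 2.4263 × 0.8264
Δλ₂ = 2.0050 pm

Final wavelength:
λ₂ = 64.2232 + 2.0050 = 66.2282 pm

Total shift: Δλ_total = 0.6232 + 2.0050 = 2.6282 pm

(Intermediate values are shown rounded; full precision is carried through to the final answer.)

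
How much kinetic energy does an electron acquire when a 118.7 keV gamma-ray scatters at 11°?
0.5044 keV

By energy conservation: K_e = E_initial - E_final

First find the scattered photon energy:
Initial wavelength: λ = hc/E = 10.4452 pm
Compton shift: Δλ = λ_C(1 - cos(11°)) = 0.0446 pm
Final wavelength: λ' = 10.4452 + 0.0446 = 10.4898 pm
Final photon energy: E' = hc/λ' = 118.1956 keV

Electron kinetic energy:
K_e = E - E' = 118.7000 - 118.1956 = 0.5044 keV

(Intermediate values are shown rounded; full precision is carried through to the final answer.)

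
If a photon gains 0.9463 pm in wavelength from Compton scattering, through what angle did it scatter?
52.41°

From the Compton formula Δλ = λ_C(1 - cos θ), we can solve for θ:

cos θ = 1 - Δλ/λ_C

Given:
- Δλ = 0.9463 pm
- λ_C = h/(m_e·c) ≈ 2.42631024 pm

cos θ = 1 - 0.9463/2.42631024
cos θ = 1 - 0.390016
cos θ = 0.609984

θ = arccos(0.609984)
θ = 52.41°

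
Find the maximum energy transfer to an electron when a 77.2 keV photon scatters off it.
17.9136 keV

Maximum energy transfer occurs at θ = 180° (backscattering).

Initial photon: E₀ = 77.2 keV → λ₀ = 16.0601 pm

Maximum Compton shift (at 180°):
Δλ_max = 2λ_C = 2 × 2.4263 = 4.8526 pm

Final wavelength:
λ' = 16.0601 + 4.8526 = 20.9127 pm

Minimum photon energy (maximum energy to electron):
E'_min = hc/λ' = 59.2864 keV

Maximum electron kinetic energy:
K_max = E₀ - E'_min = 77.2000 - 59.2864 = 17.9136 keV

(Intermediate values are shown rounded; full precision is carried through to the final answer.)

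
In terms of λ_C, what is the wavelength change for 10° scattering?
0.0152 λ_C

The Compton shift formula is:
Δλ = λ_C(1 - cos θ)

Dividing both sides by λ_C:
Δλ/λ_C = 1 - cos θ

For θ = 10°:
Δλ/λ_C = 1 - cos(10°)
Δλ/λ_C = 1 - 0.9848
Δλ/λ_C = 0.0152

This means the shift is 0.0152 × λ_C = 0.0369 pm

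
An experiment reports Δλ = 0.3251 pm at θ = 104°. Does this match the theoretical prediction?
No, inconsistent

Calculate the expected shift for θ = 104°:

Δλ_expected = λ_C(1 - cos(104°))
Δλ_expected = 2.4263 × (1 - cos(104°))
Δλ_expected = 2.4263 × 1.2419
Δλ_expected = 3.0133 pm

Given shift: 0.3251 pm
Expected shift: 3.0133 pm
Difference: 2.6882 pm

The values do not match. The given shift corresponds to θ ≈ 30.0°, not 104°.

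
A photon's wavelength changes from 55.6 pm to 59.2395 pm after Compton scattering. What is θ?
120.00°

First find the wavelength shift:
Δλ = λ' - λ = 59.2395 - 55.6 = 3.6395 pm

Using Δλ = λ_C(1 - cos θ), with λ_C = h/(m_e·c) ≈ 2.42631024 pm:
cos θ = 1 - Δλ/λ_C
cos θ = 1 - 3.6395/2.42631024
cos θ = -0.500014

θ = arccos(-0.500014)
θ = 120.00°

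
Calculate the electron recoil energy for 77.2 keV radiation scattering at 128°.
15.1465 keV

By energy conservation: K_e = E_initial - E_final

First find the scattered photon energy:
Initial wavelength: λ = hc/E = 16.0601 pm
Compton shift: Δλ = λ_C(1 - cos(128°)) = 3.9201 pm
Final wavelength: λ' = 16.0601 + 3.9201 = 19.9802 pm
Final photon energy: E' = hc/λ' = 62.0535 keV

Electron kinetic energy:
K_e = E - E' = 77.2000 - 62.0535 = 15.1465 keV

(Intermediate values are shown rounded; full precision is carried through to the final answer.)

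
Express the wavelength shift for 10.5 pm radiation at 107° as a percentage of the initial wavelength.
29.8638%

Calculate the Compton shift:
Δλ = λ_C(1 - cos(107°))
Δλ = 2.4263 × (1 - cos(107°))
Δλ = 2.4263 × 1.2924
Δλ = 3.1357 pm

Percentage change:
(Δλ/λ₀) × 100 = (3.1357/10.5) × 100
= 29.8638%

(Intermediate values are shown rounded; full precision is carried through to the final answer.)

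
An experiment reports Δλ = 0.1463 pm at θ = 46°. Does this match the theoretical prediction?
No, inconsistent

Calculate the expected shift for θ = 46°:

Δλ_expected = λ_C(1 - cos(46°))
Δλ_expected = 2.4263 × (1 - cos(46°))
Δλ_expected = 2.4263 × 0.3053
Δλ_expected = 0.7409 pm

Given shift: 0.1463 pm
Expected shift: 0.7409 pm
Difference: 0.5945 pm

The values do not match. The given shift corresponds to θ ≈ 20.0°, not 46°.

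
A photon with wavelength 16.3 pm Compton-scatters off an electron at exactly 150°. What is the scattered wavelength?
20.8276 pm

Using the Compton formula: λ' = λ + λ_C(1 − cos θ)

For θ = 150°, cos θ = -√3/2 (exact) ≈ -0.8660, so:
1 − cos 150° = 1 − (-√3/2) ≈ 1.8660

Δλ = λ_C × 1.8660 = 2.4263 × 1.8660 = 4.5276 pm

λ' = 16.3 + 4.5276 = 20.8276 pm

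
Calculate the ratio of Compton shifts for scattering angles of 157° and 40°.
157° produces the larger shift by a factor of 8.209

Calculate both shifts using Δλ = λ_C(1 - cos θ):

For θ₁ = 40°:
Δλ₁ = 2.4263 × (1 - cos(40°))
Δλ₁ = 2.4263 × 0.2340
Δλ₁ = 0.5676 pm

For θ₂ = 157°:
Δλ₂ = 2.4263 × (1 - cos(157°))
Δλ₂ = 2.4263 × 1.9205
Δλ₂ = 4.6597 pm

The 157° angle produces the larger shift.
Ratio: 4.6597/0.5676 = 8.209

(Intermediate values are shown rounded; full precision is carried through to the final answer.)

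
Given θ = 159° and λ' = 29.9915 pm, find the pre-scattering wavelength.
25.3000 pm

From λ' = λ + Δλ, we have λ = λ' - Δλ

First calculate the Compton shift:
Δλ = λ_C(1 - cos θ)
Δλ = 2.4263 × (1 - cos(159°))
Δλ = 2.4263 × 1.9336
Δλ = 4.6915 pm

Initial wavelength:
λ = λ' - Δλ
λ = 29.9915 - 4.6915
λ = 25.3000 pm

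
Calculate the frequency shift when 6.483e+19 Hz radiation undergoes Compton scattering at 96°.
2.379e+19 Hz (decrease)

Convert frequency to wavelength (c = 299792458 m/s):
λ₀ = c/f₀ = 299792458/6.483e+19 = 4.6242859e-12 m = 4.6243 pm

Calculate Compton shift:
Δλ = λ_C(1 - cos(96°)) = 2.6799 pm

Final wavelength:
λ' = λ₀ + Δλ = 4.6243 + 2.6799 = 7.3042 pm

Final frequency:
f' = c/λ' = 299792458/7.3042147e-12 = 4.1043763e+19 Hz

Frequency shift (decrease):
Δf = f₀ - f' = 6.483e+19 - 4.1043763e+19 = 2.379e+19 Hz

(Intermediate values are shown rounded; full precision is carried through to the final answer.)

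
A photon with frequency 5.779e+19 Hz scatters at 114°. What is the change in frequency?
2.293e+19 Hz (decrease)

Convert frequency to wavelength (c = 299792458 m/s):
λ₀ = c/f₀ = 299792458/5.779e+19 = 5.1876182e-12 m = 5.1876 pm

Calculate Compton shift:
Δλ = λ_C(1 - cos(114°)) = 3.4132 pm

Final wavelength:
λ' = λ₀ + Δλ = 5.1876 + 3.4132 = 8.6008 pm

Final frequency:
f' = c/λ' = 299792458/8.6007978e-12 = 3.4856355e+19 Hz

Frequency shift (decrease):
Δf = f₀ - f' = 5.779e+19 - 3.4856355e+19 = 2.293e+19 Hz

(Intermediate values are shown rounded; full precision is carried through to the final answer.)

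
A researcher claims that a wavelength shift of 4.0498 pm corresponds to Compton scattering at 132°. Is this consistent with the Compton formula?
Yes, consistent

Calculate the expected shift for θ = 132°:

Δλ_expected = λ_C(1 - cos(132°))
Δλ_expected = 2.4263 × (1 - cos(132°))
Δλ_expected = 2.4263 × 1.6691
Δλ_expected = 4.0498 pm

Given shift: 4.0498 pm
Expected shift: 4.0498 pm
Difference: 0.0000 pm

The values match. This is consistent with Compton scattering at the stated angle.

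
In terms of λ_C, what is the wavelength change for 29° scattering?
0.1254 λ_C

The Compton shift formula is:
Δλ = λ_C(1 - cos θ)

Dividing both sides by λ_C:
Δλ/λ_C = 1 - cos θ

For θ = 29°:
Δλ/λ_C = 1 - cos(29°)
Δλ/λ_C = 1 - 0.8746
Δλ/λ_C = 0.1254

This means the shift is 0.1254 × λ_C = 0.3042 pm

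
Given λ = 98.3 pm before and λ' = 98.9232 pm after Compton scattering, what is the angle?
42.00°

First find the wavelength shift:
Δλ = λ' - λ = 98.9232 - 98.3 = 0.6232 pm

Using Δλ = λ_C(1 - cos θ), with λ_C = h/(m_e·c) ≈ 2.42631024 pm:
cos θ = 1 - Δλ/λ_C
cos θ = 1 - 0.6232/2.42631024
cos θ = 0.743149

θ = arccos(0.743149)
θ = 42.00°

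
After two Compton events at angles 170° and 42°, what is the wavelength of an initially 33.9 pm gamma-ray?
39.3390 pm

Apply Compton shift twice:

First scattering at θ₁ = 170°:
Δλ₁ = λ_C(1 - cos(170°))
Δλ₁ = 2.4263 × 1.9848
Δλ₁ = 4.8158 pm

After first scattering:
λ₁ = 33.9 + 4.8158 = 38.7158 pm

Second scattering at θ₂ = 42°:
Δλ₂ = λ_C(1 - cos(42°))
Δλ₂ = 2.4263 × 0.2569
Δλ₂ = 0.6232 pm

Final wavelength:
λ₂ = 38.7158 + 0.6232 = 39.3390 pm

Total shift: Δλ_total = 4.8158 + 0.6232 = 5.4390 pm

(Intermediate values are shown rounded; full precision is carried through to the final answer.)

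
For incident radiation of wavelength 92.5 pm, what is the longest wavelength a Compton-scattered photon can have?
97.3526 pm (at θ = 180°)

The Compton shift is Δλ = λ_C(1 − cos θ).

Since cos θ ranges from −1 to 1, the factor (1 − cos θ) ranges from 0 to 2; the maximum shift occurs at θ = 180° (backscattering):
Δλ_max = 2λ_C = 2 × 2.4263 pm = 4.8526 pm

Maximum scattered wavelength:
λ'_max = λ₀ + Δλ_max = 92.5 + 4.8526 = 97.3526 pm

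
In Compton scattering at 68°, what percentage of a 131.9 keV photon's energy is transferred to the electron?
0.1390 (or 13.90%)

Calculate initial and final photon energies:

Initial: E₀ = 131.9 keV → λ₀ = 9.3999 pm
Compton shift: Δλ = 1.5174 pm
Final wavelength: λ' = 10.9173 pm
Final energy: E' = 113.5671 keV

Fractional energy loss:
(E₀ - E')/E₀ = (131.9000 - 113.5671)/131.9000
= 18.3329/131.9000
= 0.1390
= 13.90%

(Intermediate values are shown rounded; full precision is carried through to the final answer.)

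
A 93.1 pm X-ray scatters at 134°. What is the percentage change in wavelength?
4.4165%

Calculate the Compton shift:
Δλ = λ_C(1 - cos(134°))
Δλ = 2.4263 × (1 - cos(134°))
Δλ = 2.4263 × 1.6947
Δλ = 4.1118 pm

Percentage change:
(Δλ/λ₀) × 100 = (4.1118/93.1) × 100
= 4.4165%

(Intermediate values are shown rounded; full precision is carried through to the final answer.)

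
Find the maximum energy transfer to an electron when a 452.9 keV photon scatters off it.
289.5519 keV

Maximum energy transfer occurs at θ = 180° (backscattering).

Initial photon: E₀ = 452.9 keV → λ₀ = 2.7376 pm

Maximum Compton shift (at 180°):
Δλ_max = 2λ_C = 2 × 2.4263 = 4.8526 pm

Final wavelength:
λ' = 2.7376 + 4.8526 = 7.5902 pm

Minimum photon energy (maximum energy to electron):
E'_min = hc/λ' = 163.3481 keV

Maximum electron kinetic energy:
K_max = E₀ - E'_min = 452.9000 - 163.3481 = 289.5519 keV

(Intermediate values are shown rounded; full precision is carried through to the final answer.)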